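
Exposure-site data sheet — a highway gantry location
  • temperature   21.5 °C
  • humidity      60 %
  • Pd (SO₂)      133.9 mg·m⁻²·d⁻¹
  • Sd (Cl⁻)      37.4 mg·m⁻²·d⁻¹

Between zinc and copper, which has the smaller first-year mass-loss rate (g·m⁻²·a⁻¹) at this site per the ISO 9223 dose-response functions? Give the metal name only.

zinc: f(T) = -0.071·(T−10) [T>10 °C] = -0.8165
  Pd branch = 0.0129·Pd^0.44·e^(0.046·RH+f) = 0.777 μm/a
  Sd branch = 0.0175·Sd^0.57·e^(0.008·RH+0.085·T) = 1.386 μm/a
  r_corr = 0.777 + 1.386 = 2.163 μm/a
  mass loss = 2.163 μm/a × 7.14 g/cm³ = 15.44 g·m⁻²·a⁻¹
copper: f(T) = -0.080·(T−10) [T>10 °C] = -0.9200
  SO₂ term: 0.0053·133.9^0.26·exp(0.059·60-0.9200) = 0.2601
  Sd branch = 0.01025·Sd^0.27·e^(0.036·RH+0.049·T) = 0.6776 μm/a
  sum: 0.2601 + 0.6776 → r_corr = 0.9377 μm/a
  mass loss = 0.9377 μm/a × 8.96 g/cm³ = 8.402 g·m⁻²·a⁻¹
Ordering by g·m⁻²·a⁻¹: zinc (15.4) > copper (8.4)

copper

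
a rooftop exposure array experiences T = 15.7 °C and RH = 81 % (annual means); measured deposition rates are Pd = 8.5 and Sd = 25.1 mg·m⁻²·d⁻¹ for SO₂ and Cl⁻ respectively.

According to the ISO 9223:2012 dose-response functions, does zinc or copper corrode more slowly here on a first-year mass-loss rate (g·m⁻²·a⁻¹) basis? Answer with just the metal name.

zinc: temperature factor f = -0.071·(5.7) = -0.4047
  Pd branch = 0.0129·Pd^0.44·e^(0.046·RH+f) = 0.9161 μm/a
  Sd branch = 0.0175·Sd^0.57·e^(0.008·RH+0.085·T) = 0.7977 μm/a
  sum: 0.9161 + 0.7977 → r_corr = 1.714 μm/a
  mass loss = 1.714 μm/a × 7.14 g/cm³ = 12.24 g·m⁻²·a⁻¹
copper: T>10 °C ⇒ hinge -0.080·(15.7−10) = -0.4560
  SO₂ term: 0.0053·8.5^0.26·exp(0.059·81-0.4560) = 0.6972
  Sd branch = 0.01025·Sd^0.27·e^(0.036·RH+0.049·T) = 0.9753 μm/a
  r_corr = 0.6972 + 0.9753 = 1.673 μm/a
  mass loss = 1.673 μm/a × 8.96 g/cm³ = 14.99 g·m⁻²·a⁻¹
Ordering by g·m⁻²·a⁻¹: copper (15) > zinc (12.2)

zinc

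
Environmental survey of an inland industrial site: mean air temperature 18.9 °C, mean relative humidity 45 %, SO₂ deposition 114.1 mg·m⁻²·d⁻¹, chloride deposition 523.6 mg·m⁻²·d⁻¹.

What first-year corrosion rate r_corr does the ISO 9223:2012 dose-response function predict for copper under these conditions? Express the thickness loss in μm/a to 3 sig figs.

copper: temperature factor f = -0.080·(8.9) = -0.7120
  sulphur-dioxide contribution → 0.1268 μm/a
  chloride contribution → 0.7089 μm/a
  ⇒ r_corr(copper) = 0.8357 μm/a

r_corr = 0.836 μm/a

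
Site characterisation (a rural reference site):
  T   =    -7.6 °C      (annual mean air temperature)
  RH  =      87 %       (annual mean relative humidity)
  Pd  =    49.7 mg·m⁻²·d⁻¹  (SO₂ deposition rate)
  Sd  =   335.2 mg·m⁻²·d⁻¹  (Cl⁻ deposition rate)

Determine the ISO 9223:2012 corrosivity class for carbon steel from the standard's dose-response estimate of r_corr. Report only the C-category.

carbon steel: temperature factor f = +0.150·(-17.6) = -2.6400
  Pd branch = 1.77·Pd^0.52·e^(0.02·RH+f) = 5.485 μm/a
  Sd branch = 0.102·Sd^0.62·e^(0.033·RH+0.04·T) = 48.88 μm/a
  r_corr = 5.485 + 48.88 = 54.36 μm/a
Category bounds: 50…80 μm/a bracket r_corr ⇒ C4

C4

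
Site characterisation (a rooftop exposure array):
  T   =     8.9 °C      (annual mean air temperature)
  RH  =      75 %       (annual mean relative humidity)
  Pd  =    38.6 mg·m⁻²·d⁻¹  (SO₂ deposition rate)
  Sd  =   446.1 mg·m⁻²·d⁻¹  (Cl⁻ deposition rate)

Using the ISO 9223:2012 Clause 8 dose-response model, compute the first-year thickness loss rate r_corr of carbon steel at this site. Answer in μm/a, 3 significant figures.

carbon steel: T≤10 °C ⇒ hinge +0.150·(8.9−10) = -0.1650
  sulphur-dioxide contribution → 44.96 μm/a
  chloride contribution → 75.99 μm/a
  total first-year rate 120.9 μm/a

r_corr = 121 μm/a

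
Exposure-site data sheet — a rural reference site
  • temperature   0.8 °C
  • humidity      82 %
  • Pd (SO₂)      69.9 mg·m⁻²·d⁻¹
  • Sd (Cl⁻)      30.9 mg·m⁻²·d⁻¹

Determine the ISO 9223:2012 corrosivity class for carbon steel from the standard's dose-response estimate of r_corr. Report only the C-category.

carbon steel: T≤10 °C ⇒ hinge +0.150·(0.8−10) = -1.3800
  SO₂ term: 1.77·69.9^0.52·exp(0.02·82-1.3800) = 20.89
  Cl⁻ term: 0.102·30.9^0.62·exp(0.033·82+0.04·0.8) = 13.23
  r_corr = 20.89 + 13.23 = 34.12 μm/a
Category bounds: 25…50 μm/a bracket r_corr ⇒ C3

C3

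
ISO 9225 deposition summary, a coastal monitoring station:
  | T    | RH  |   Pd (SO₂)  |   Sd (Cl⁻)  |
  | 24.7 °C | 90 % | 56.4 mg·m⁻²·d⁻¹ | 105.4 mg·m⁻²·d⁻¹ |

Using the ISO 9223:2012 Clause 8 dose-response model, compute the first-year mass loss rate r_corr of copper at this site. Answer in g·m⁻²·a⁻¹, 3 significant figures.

r_corr = 36.1 g·m⁻²·a⁻¹

copper: temperature factor f = -0.080·(14.7) = -1.1760
  Pd branch = 0.0053·Pd^0.26·e^(0.059·RH+f) = 0.944 μm/a
  Sd branch = 0.01025·Sd^0.27·e^(0.036·RH+0.049·T) = 3.088 μm/a
  r_corr = 0.944 + 3.088 = 4.032 μm/a
Convert to mass loss: 4.032 μm/a × 8.96 g/cm³ = 36.12 g·m⁻²·a⁻¹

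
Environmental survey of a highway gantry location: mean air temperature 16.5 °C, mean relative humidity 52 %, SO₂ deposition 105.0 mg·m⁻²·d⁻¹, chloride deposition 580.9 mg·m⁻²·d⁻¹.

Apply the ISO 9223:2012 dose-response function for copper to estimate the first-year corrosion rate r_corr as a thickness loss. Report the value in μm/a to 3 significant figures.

copper: T>10 °C ⇒ hinge -0.080·(16.5−10) = -0.5200
  SO₂ term: 0.0053·105.0^0.26·exp(0.059·52-0.5200) = 0.2272
  Cl⁻ term: 0.01025·580.9^0.27·exp(0.036·52+0.049·16.5) = 0.834
  r_corr = 0.2272 + 0.834 = 1.061 μm/a

r_corr = 1.06 μm/a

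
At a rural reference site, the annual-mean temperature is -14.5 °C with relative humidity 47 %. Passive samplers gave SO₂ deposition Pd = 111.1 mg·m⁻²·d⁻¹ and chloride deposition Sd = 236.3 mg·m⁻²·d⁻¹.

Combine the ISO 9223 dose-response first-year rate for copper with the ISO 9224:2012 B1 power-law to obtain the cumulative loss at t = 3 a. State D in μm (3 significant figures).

D(3) = 0.276 μm

copper: f(T) = +0.126·(T−10) [T≤10 °C] = -3.0870
  Pd branch = 0.0053·Pd^0.26·e^(0.059·RH+f) = 0.01318 μm/a
  Sd branch = 0.01025·Sd^0.27·e^(0.036·RH+0.049·T) = 0.1196 μm/a
  sum: 0.01318 + 0.1196 → r_corr = 0.1328 μm/a
ISO 9224: D(t) = r_corr · t^b with b = 0.667 (copper, B1)
  D(3) = 0.1328 × 3^0.667 = 0.1328 × 2.081 = 0.2763 μm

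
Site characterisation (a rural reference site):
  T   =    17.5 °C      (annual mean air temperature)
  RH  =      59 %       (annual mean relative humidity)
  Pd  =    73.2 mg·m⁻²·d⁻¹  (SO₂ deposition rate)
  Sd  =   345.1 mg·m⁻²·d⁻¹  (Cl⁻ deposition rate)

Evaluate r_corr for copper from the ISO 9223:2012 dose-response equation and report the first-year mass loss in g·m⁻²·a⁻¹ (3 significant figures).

r_corr = 11.4 g·m⁻²·a⁻¹

copper: T>10 °C ⇒ hinge -0.080·(17.5−10) = -0.6000
  Pd branch = 0.0053·Pd^0.26·e^(0.059·RH+f) = 0.2886 μm/a
  Sd branch = 0.01025·Sd^0.27·e^(0.036·RH+0.049·T) = 0.9791 μm/a
  r_corr = 0.2886 + 0.9791 = 1.268 μm/a
Convert to mass loss: 1.268 μm/a × 8.96 g/cm³ = 11.36 g·m⁻²·a⁻¹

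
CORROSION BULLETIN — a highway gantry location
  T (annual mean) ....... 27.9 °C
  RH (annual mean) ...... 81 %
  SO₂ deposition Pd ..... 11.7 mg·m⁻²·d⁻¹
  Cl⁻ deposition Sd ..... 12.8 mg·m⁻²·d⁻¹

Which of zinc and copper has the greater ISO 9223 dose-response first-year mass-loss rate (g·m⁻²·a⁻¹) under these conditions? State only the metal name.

copper

zinc: temperature factor f = -0.071·(17.9) = -1.2709
  SO₂ term: 0.0129·11.7^0.44·exp(0.046·81-1.2709) = 0.4434
  Sd branch = 0.0175·Sd^0.57·e^(0.008·RH+0.085·T) = 1.533 μm/a
  r_corr = 0.4434 + 1.533 = 1.976 μm/a
  mass loss = 1.976 μm/a × 7.14 g/cm³ = 14.11 g·m⁻²·a⁻¹
copper: temperature factor f = -0.080·(17.9) = -1.4320
  Pd branch = 0.0053·Pd^0.26·e^(0.059·RH+f) = 0.2855 μm/a
  Sd branch = 0.01025·Sd^0.27·e^(0.036·RH+0.049·T) = 1.478 μm/a
  r_corr = 0.2855 + 1.478 = 1.764 μm/a
  mass loss = 1.764 μm/a × 8.96 g/cm³ = 15.8 g·m⁻²·a⁻¹
Ordering by g·m⁻²·a⁻¹: copper (15.8) > zinc (14.1)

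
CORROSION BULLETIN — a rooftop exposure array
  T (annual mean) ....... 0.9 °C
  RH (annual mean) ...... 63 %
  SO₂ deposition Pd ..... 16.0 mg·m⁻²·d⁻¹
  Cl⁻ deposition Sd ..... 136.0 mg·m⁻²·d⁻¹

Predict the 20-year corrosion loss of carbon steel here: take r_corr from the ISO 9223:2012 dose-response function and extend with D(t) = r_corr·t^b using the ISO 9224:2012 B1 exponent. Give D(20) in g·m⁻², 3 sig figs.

carbon steel: T≤10 °C ⇒ hinge +0.150·(0.9−10) = -1.3650
  Pd branch = 1.77·Pd^0.52·e^(0.02·RH+f) = 6.738 μm/a
  Cl⁻ term: 0.102·136.0^0.62·exp(0.033·63+0.04·0.9) = 17.78
  r_corr = 6.738 + 17.78 = 24.52 μm/a
ISO 9224: D(t) = r_corr · t^b with b = 0.523 (carbon steel, B1)
  D(20) = 24.52 × 20^0.523 = 24.52 × 4.791 = 117.5 μm
  Mass loss = 117.5 μm × 7.85 g/cm³ = 922.1 g·m⁻²

D(20) = 922 g·m⁻²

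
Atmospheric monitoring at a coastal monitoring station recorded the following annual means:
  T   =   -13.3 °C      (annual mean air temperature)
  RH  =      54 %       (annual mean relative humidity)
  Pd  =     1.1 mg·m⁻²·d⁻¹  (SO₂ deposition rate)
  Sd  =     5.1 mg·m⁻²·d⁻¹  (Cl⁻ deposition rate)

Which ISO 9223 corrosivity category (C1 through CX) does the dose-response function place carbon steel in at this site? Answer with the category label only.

carbon steel: temperature factor f = +0.150·(-23.3) = -3.4950
  sulphur-dioxide contribution → 0.1662 μm/a
  chloride contribution → 0.9776 μm/a
  total first-year rate 1.144 μm/a
Category bounds: 0…1.3 μm/a bracket r_corr ⇒ C1

C1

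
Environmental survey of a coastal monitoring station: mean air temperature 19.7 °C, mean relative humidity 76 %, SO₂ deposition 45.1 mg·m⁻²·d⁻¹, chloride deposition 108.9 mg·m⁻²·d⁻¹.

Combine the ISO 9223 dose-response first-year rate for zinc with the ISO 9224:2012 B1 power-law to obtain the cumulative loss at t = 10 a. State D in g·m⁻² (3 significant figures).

D(10) = 168 g·m⁻²

zinc: temperature factor f = -0.071·(9.7) = -0.6887
  Pd branch = 0.0129·Pd^0.44·e^(0.046·RH+f) = 1.142 μm/a
  Sd branch = 0.0175·Sd^0.57·e^(0.008·RH+0.085·T) = 2.486 μm/a
  sum: 1.142 + 2.486 → r_corr = 3.627 μm/a
ISO 9224: D(t) = r_corr · t^b with b = 0.813 (zinc, B1)
  D(10) = 3.627 × 10^0.813 = 3.627 × 6.501 = 23.58 μm
  Mass loss = 23.58 μm × 7.14 g/cm³ = 168.4 g·m⁻²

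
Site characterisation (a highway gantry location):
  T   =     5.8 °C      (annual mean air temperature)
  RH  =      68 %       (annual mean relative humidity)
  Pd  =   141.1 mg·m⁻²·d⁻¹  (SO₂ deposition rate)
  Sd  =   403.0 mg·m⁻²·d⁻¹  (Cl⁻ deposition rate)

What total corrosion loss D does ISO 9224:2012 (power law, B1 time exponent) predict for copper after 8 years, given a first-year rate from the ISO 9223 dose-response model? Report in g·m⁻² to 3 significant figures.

D(8) = 50.9 g·m⁻²

copper: f(T) = +0.126·(T−10) [T≤10 °C] = -0.5292
  SO₂ term: 0.0053·141.1^0.26·exp(0.059·68-0.5292) = 0.6248
  Sd branch = 0.01025·Sd^0.27·e^(0.036·RH+0.049·T) = 0.7957 μm/a
  r_corr = 0.6248 + 0.7957 = 1.42 μm/a
ISO 9224: D(t) = r_corr · t^b with b = 0.667 (copper, B1)
  D(8) = 1.42 × 8^0.667 = 1.42 × 4.003 = 5.686 μm
  Mass loss = 5.686 μm × 8.96 g/cm³ = 50.94 g·m⁻²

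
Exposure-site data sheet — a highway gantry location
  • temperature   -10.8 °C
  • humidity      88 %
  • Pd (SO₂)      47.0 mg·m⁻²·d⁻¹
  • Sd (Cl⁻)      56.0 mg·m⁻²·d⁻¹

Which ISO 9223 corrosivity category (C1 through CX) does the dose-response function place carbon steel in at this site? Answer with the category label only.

carbon steel: temperature factor f = +0.150·(-20.8) = -3.1200
  Pd branch = 1.77·Pd^0.52·e^(0.02·RH+f) = 3.364 μm/a
  Cl⁻ term: 0.102·56.0^0.62·exp(0.033·88+0.04·-10.8) = 14.66
  r_corr = 3.364 + 14.66 = 18.02 μm/a
18 μm/a falls in (1.3, 25] for carbon steel → category C2

C2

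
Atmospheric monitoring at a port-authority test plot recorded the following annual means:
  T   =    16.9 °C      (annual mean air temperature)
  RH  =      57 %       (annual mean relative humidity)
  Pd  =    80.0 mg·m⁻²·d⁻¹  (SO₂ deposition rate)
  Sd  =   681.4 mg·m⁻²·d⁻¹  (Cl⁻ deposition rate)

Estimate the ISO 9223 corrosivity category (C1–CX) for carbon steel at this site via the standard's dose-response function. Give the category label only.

C5

carbon steel: T>10 °C ⇒ hinge -0.054·(16.9−10) = -0.3726
  sulphur-dioxide contribution → 37.23 μm/a
  chloride contribution → 75.13 μm/a
  ⇒ r_corr(carbon steel) = 112.4 μm/a
112 μm/a falls in (80, 200] for carbon steel → category C5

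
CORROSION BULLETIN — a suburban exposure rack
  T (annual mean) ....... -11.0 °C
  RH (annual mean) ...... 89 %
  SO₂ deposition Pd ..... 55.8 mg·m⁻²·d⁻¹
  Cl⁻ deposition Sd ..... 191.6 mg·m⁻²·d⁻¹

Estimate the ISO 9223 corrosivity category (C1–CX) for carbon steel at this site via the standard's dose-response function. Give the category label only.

carbon steel: temperature factor f = +0.150·(-21.0) = -3.1500
  SO₂ term: 1.77·55.8^0.52·exp(0.02·89-3.1500) = 3.641
  Sd branch = 0.102·Sd^0.62·e^(0.033·RH+0.04·T) = 32.22 μm/a
  r_corr = 3.641 + 32.22 = 35.86 μm/a
35.9 μm/a falls in (25, 50] for carbon steel → category C3

C3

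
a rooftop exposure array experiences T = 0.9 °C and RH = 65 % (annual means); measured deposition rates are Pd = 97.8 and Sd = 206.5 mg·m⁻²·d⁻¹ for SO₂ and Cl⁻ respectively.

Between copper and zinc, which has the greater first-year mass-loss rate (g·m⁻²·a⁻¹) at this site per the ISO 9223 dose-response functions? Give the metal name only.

copper: temperature factor f = +0.126·(-9.1) = -1.1466
  Pd branch = 0.0053·Pd^0.26·e^(0.059·RH+f) = 0.2566 μm/a
  Cl⁻ term: 0.01025·206.5^0.27·exp(0.036·65+0.049·0.9) = 0.469
  sum: 0.2566 + 0.469 → r_corr = 0.7256 μm/a
  mass loss = 0.7256 μm/a × 8.96 g/cm³ = 6.502 g·m⁻²·a⁻¹
zinc: temperature factor f = +0.038·(-9.1) = -0.3458
  SO₂ term: 0.0129·97.8^0.44·exp(0.046·65-0.3458) = 1.364
  Sd branch = 0.0175·Sd^0.57·e^(0.008·RH+0.085·T) = 0.6631 μm/a
  r_corr = 1.364 + 0.6631 = 2.027 μm/a
  mass loss = 2.027 μm/a × 7.14 g/cm³ = 14.47 g·m⁻²·a⁻¹
Ordering by g·m⁻²·a⁻¹: zinc (14.5) > copper (6.5)

zinc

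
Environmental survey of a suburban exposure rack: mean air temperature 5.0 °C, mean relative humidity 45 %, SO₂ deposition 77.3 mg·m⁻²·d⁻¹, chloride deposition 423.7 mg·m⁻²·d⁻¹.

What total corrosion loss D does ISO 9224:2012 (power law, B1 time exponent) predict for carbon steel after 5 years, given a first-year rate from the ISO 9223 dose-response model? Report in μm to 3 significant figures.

carbon steel: f(T) = +0.150·(T−10) [T≤10 °C] = -0.7500
  Pd branch = 1.77·Pd^0.52·e^(0.02·RH+f) = 19.72 μm/a
  Sd branch = 0.102·Sd^0.62·e^(0.033·RH+0.04·T) = 23.4 μm/a
  r_corr = 19.72 + 23.4 = 43.12 μm/a
ISO 9224: D(t) = r_corr · t^b with b = 0.523 (carbon steel, B1)
  D(5) = 43.12 × 5^0.523 = 43.12 × 2.32 = 100.1 μm

D(5) = 100 μm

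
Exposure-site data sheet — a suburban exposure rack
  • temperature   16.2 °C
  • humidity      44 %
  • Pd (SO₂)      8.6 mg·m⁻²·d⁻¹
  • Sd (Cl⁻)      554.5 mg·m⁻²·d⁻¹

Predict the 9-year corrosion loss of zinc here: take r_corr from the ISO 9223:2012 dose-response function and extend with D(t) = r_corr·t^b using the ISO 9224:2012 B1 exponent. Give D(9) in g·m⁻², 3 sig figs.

D(9) = 161 g·m⁻²

zinc: f(T) = -0.071·(T−10) [T>10 °C] = -0.4402
  Pd branch = 0.0129·Pd^0.44·e^(0.046·RH+f) = 0.162 μm/a
  Sd branch = 0.0175·Sd^0.57·e^(0.008·RH+0.085·T) = 3.614 μm/a
  sum: 0.162 + 3.614 → r_corr = 3.776 μm/a
ISO 9224: D(t) = r_corr · t^b with b = 0.813 (zinc, B1)
  D(9) = 3.776 × 9^0.813 = 3.776 × 5.968 = 22.53 μm
  Mass loss = 22.53 μm × 7.14 g/cm³ = 160.9 g·m⁻²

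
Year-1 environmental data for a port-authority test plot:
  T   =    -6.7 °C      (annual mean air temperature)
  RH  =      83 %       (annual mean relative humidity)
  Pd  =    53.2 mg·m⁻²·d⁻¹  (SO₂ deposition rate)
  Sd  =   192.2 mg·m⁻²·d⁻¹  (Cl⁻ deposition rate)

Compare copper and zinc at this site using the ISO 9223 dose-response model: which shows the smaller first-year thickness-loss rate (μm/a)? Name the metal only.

copper: T≤10 °C ⇒ hinge +0.126·(-6.7−10) = -2.1042
  sulphur-dioxide contribution → 0.2432 μm/a
  chloride contribution → 0.6059 μm/a
  total first-year rate 0.8491 μm/a
zinc: T≤10 °C ⇒ hinge +0.038·(-6.7−10) = -0.6346
  sulphur-dioxide contribution → 1.789 μm/a
  chloride contribution → 0.3853 μm/a
  ⇒ r_corr(zinc) = 2.174 μm/a
Ordering by μm/a: zinc (2.17) > copper (0.849)

copper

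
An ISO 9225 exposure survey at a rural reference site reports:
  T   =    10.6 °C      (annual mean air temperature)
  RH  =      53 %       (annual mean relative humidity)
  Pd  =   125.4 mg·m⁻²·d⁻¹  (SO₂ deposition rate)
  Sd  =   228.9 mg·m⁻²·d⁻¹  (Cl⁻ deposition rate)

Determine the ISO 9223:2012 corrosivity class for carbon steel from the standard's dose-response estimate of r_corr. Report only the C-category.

C5

carbon steel: T>10 °C ⇒ hinge -0.054·(10.6−10) = -0.0324
  Pd branch = 1.77·Pd^0.52·e^(0.02·RH+f) = 61.01 μm/a
  Cl⁻ term: 0.102·228.9^0.62·exp(0.033·53+0.04·10.6) = 26.02
  r_corr = 61.01 + 26.02 = 87.03 μm/a
ISO 9223 Table 2 (carbon steel): 80 < 87 ≤ 200 μm/a ⇒ C5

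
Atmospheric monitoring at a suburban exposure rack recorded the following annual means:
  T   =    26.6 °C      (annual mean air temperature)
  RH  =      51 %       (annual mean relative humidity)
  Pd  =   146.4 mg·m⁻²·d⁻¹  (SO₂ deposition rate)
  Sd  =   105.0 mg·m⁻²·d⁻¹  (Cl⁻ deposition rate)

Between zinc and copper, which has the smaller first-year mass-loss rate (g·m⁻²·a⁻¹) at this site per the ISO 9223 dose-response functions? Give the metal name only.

zinc: f(T) = -0.071·(T−10) [T>10 °C] = -1.1786
  Pd branch = 0.0129·Pd^0.44·e^(0.046·RH+f) = 0.3719 μm/a
  Sd branch = 0.0175·Sd^0.57·e^(0.008·RH+0.085·T) = 3.583 μm/a
  sum: 0.3719 + 3.583 → r_corr = 3.955 μm/a
  mass loss = 3.955 μm/a × 7.14 g/cm³ = 28.24 g·m⁻²·a⁻¹
copper: T>10 °C ⇒ hinge -0.080·(26.6−10) = -1.3280
  SO₂ term: 0.0053·146.4^0.26·exp(0.059·51-1.3280) = 0.1041
  Sd branch = 0.01025·Sd^0.27·e^(0.036·RH+0.049·T) = 0.8315 μm/a
  r_corr = 0.1041 + 0.8315 = 0.9356 μm/a
  mass loss = 0.9356 μm/a × 8.96 g/cm³ = 8.383 g·m⁻²·a⁻¹
Ordering by g·m⁻²·a⁻¹: zinc (28.2) > copper (8.38)

copper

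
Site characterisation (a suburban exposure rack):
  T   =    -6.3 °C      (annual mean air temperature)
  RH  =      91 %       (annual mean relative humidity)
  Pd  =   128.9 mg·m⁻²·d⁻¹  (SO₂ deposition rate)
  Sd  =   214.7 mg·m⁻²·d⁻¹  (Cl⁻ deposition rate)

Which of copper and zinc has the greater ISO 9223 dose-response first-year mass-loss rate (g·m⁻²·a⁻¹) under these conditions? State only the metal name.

copper: f(T) = +0.126·(T−10) [T≤10 °C] = -2.0538
  sulphur-dioxide contribution → 0.5161 μm/a
  chloride contribution → 0.8492 μm/a
  ⇒ r_corr(copper) = 1.365 μm/a
  mass loss = 1.365 μm/a × 8.96 g/cm³ = 12.23 g·m⁻²·a⁻¹
zinc: temperature factor f = +0.038·(-16.3) = -0.6194
  sulphur-dioxide contribution → 3.873 μm/a
  chloride contribution → 0.4527 μm/a
  total first-year rate 4.326 μm/a
  mass loss = 4.326 μm/a × 7.14 g/cm³ = 30.89 g·m⁻²·a⁻¹
Ordering by g·m⁻²·a⁻¹: zinc (30.9) > copper (12.2)

zinc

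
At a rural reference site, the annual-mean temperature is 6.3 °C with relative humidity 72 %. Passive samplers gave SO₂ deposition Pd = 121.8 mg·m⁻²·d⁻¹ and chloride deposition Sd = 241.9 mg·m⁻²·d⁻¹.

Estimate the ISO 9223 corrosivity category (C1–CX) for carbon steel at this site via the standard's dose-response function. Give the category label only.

C5

carbon steel: temperature factor f = +0.150·(-3.7) = -0.5550
  SO₂ term: 1.77·121.8^0.52·exp(0.02·72-0.5550) = 52.1
  Cl⁻ term: 0.102·241.9^0.62·exp(0.033·72+0.04·6.3) = 42.44
  sum: 52.1 + 42.44 → r_corr = 94.54 μm/a
ISO 9223 Table 2 (carbon steel): 80 < 94.5 ≤ 200 μm/a ⇒ C5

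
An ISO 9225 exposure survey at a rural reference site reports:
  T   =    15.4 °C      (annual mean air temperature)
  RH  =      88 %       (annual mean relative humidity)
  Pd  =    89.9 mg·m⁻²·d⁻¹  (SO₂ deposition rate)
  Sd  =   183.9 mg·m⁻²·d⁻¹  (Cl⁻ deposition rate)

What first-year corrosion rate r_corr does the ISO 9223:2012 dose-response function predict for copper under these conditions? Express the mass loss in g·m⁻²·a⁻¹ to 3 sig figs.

r_corr = 36.8 g·m⁻²·a⁻¹

copper: f(T) = -0.080·(T−10) [T>10 °C] = -0.4320
  sulphur-dioxide contribution → 1.993 μm/a
  chloride contribution → 2.117 μm/a
  ⇒ r_corr(copper) = 4.11 μm/a
Convert to mass loss: 4.11 μm/a × 8.96 g/cm³ = 36.83 g·m⁻²·a⁻¹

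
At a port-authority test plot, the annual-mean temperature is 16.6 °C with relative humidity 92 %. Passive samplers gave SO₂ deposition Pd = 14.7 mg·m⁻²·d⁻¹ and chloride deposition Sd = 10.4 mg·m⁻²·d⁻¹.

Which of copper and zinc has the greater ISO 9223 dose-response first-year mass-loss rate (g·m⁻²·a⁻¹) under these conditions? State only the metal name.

copper

copper: T>10 °C ⇒ hinge -0.080·(16.6−10) = -0.5280
  SO₂ term: 0.0053·14.7^0.26·exp(0.059·92-0.5280) = 1.432
  Sd branch = 0.01025·Sd^0.27·e^(0.036·RH+0.049·T) = 1.194 μm/a
  sum: 1.432 + 1.194 → r_corr = 2.625 μm/a
  mass loss = 2.625 μm/a × 8.96 g/cm³ = 23.52 g·m⁻²·a⁻¹
zinc: f(T) = -0.071·(T−10) [T>10 °C] = -0.4686
  Pd branch = 0.0129·Pd^0.44·e^(0.046·RH+f) = 1.814 μm/a
  Sd branch = 0.0175·Sd^0.57·e^(0.008·RH+0.085·T) = 0.5691 μm/a
  sum: 1.814 + 0.5691 → r_corr = 2.383 μm/a
  mass loss = 2.383 μm/a × 7.14 g/cm³ = 17.02 g·m⁻²·a⁻¹
Ordering by g·m⁻²·a⁻¹: copper (23.5) > zinc (17)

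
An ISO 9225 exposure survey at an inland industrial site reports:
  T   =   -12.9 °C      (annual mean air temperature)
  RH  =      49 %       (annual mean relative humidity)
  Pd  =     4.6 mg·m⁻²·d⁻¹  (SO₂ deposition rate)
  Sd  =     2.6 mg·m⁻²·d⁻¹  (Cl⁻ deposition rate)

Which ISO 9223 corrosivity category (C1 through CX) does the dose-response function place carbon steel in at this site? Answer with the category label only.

carbon steel: f(T) = +0.150·(T−10) [T≤10 °C] = -3.4350
  sulphur-dioxide contribution → 0.3361 μm/a
  chloride contribution → 0.5547 μm/a
  ⇒ r_corr(carbon steel) = 0.8907 μm/a
0.891 μm/a falls in (0, 1.3] for carbon steel → category C1

C1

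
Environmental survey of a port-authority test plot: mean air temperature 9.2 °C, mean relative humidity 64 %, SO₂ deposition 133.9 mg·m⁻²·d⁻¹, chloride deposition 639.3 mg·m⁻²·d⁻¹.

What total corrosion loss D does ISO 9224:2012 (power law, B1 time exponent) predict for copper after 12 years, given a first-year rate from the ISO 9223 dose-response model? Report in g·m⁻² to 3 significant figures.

copper: temperature factor f = +0.126·(-0.8) = -0.1008
  SO₂ term: 0.0053·133.9^0.26·exp(0.059·64-0.1008) = 0.7471
  Sd branch = 0.01025·Sd^0.27·e^(0.036·RH+0.049·T) = 0.9218 μm/a
  sum: 0.7471 + 0.9218 → r_corr = 1.669 μm/a
Power-law: D(12) = r_corr · 12^0.667
  D(12) = 1.669 × 12^0.667 = 1.669 × 5.246 = 8.755 μm
  Mass loss = 8.755 μm × 8.96 g/cm³ = 78.44 g·m⁻²

D(12) = 78.4 g·m⁻²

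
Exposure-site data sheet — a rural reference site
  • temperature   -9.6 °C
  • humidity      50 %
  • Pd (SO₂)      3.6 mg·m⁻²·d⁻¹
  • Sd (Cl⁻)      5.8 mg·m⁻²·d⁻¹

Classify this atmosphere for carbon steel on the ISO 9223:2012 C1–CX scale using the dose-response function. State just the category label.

carbon steel: temperature factor f = +0.150·(-19.6) = -2.9400
  Pd branch = 1.77·Pd^0.52·e^(0.02·RH+f) = 0.4951 μm/a
  Cl⁻ term: 0.102·5.8^0.62·exp(0.033·50+0.04·-9.6) = 1.076
  r_corr = 0.4951 + 1.076 = 1.571 μm/a
ISO 9223 Table 2 (carbon steel): 1.3 < 1.57 ≤ 25 μm/a ⇒ C2

C2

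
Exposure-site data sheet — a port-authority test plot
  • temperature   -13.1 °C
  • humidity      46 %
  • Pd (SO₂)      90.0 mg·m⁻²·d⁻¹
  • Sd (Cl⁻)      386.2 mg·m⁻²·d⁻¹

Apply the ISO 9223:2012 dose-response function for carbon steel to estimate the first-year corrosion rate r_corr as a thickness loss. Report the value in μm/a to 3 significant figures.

carbon steel: f(T) = +0.150·(T−10) [T≤10 °C] = -3.4650
  sulphur-dioxide contribution → 1.442 μm/a
  chloride contribution → 11.07 μm/a
  total first-year rate 12.51 μm/a

r_corr = 12.5 μm/a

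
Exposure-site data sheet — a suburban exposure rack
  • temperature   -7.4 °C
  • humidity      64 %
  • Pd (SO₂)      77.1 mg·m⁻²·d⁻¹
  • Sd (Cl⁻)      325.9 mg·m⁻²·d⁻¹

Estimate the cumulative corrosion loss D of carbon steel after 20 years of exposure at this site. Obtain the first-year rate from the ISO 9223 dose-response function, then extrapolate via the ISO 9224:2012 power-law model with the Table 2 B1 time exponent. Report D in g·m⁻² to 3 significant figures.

D(20) = 1.02e+03 g·m⁻²

carbon steel: temperature factor f = +0.150·(-17.4) = -2.6100
  sulphur-dioxide contribution → 4.484 μm/a
  chloride contribution → 22.67 μm/a
  ⇒ r_corr(carbon steel) = 27.15 μm/a
Long-term exponent b (ISO 9224 Table 2, B1) = 0.523
  D(20) = 27.15 × 20^0.523 = 27.15 × 4.791 = 130.1 μm
  Mass loss = 130.1 μm × 7.85 g/cm³ = 1021 g·m⁻²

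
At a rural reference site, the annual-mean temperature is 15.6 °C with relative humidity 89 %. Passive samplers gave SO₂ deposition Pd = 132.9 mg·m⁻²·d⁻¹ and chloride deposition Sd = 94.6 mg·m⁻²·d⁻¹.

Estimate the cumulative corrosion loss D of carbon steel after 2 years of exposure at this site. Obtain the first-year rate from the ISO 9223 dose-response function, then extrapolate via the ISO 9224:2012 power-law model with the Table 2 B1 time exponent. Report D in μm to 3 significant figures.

D(2) = 228 μm

carbon steel: temperature factor f = -0.054·(5.6) = -0.3024
  sulphur-dioxide contribution → 98.61 μm/a
  chloride contribution → 60.28 μm/a
  ⇒ r_corr(carbon steel) = 158.9 μm/a
Power-law: D(2) = r_corr · 2^0.523
  D(2) = 158.9 × 2^0.523 = 158.9 × 1.437 = 228.3 μm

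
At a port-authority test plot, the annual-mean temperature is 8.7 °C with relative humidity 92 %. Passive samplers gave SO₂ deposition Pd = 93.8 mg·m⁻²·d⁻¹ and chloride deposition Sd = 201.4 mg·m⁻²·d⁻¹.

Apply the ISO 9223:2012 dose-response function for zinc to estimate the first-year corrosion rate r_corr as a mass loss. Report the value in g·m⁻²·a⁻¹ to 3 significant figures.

zinc: temperature factor f = +0.038·(-1.3) = -0.0494
  SO₂ term: 0.0129·93.8^0.44·exp(0.046·92-0.0494) = 6.235
  Sd branch = 0.0175·Sd^0.57·e^(0.008·RH+0.085·T) = 1.575 μm/a
  r_corr = 6.235 + 1.575 = 7.81 μm/a
Convert to mass loss: 7.81 μm/a × 7.14 g/cm³ = 55.76 g·m⁻²·a⁻¹

r_corr = 55.8 g·m⁻²·a⁻¹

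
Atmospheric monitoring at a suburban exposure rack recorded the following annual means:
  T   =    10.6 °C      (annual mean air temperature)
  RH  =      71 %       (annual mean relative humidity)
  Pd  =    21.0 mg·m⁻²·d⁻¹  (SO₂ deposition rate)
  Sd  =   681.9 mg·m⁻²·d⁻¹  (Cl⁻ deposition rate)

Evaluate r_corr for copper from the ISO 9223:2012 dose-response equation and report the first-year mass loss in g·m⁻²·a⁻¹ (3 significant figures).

copper: f(T) = -0.080·(T−10) [T>10 °C] = -0.0480
  Pd branch = 0.0053·Pd^0.26·e^(0.059·RH+f) = 0.7353 μm/a
  Cl⁻ term: 0.01025·681.9^0.27·exp(0.036·71+0.049·10.6) = 1.293
  r_corr = 0.7353 + 1.293 = 2.028 μm/a
Convert to mass loss: 2.028 μm/a × 8.96 g/cm³ = 18.17 g·m⁻²·a⁻¹

r_corr = 18.2 g·m⁻²·a⁻¹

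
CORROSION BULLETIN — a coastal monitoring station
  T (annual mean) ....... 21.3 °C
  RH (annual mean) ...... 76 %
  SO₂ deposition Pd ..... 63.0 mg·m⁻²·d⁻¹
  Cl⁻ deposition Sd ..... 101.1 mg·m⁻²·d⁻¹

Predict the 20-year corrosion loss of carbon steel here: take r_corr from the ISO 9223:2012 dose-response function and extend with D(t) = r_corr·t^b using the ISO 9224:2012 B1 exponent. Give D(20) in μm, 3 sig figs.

D(20) = 428 μm

carbon steel: f(T) = -0.054·(T−10) [T>10 °C] = -0.6102
  Pd branch = 1.77·Pd^0.52·e^(0.02·RH+f) = 37.91 μm/a
  Sd branch = 0.102·Sd^0.62·e^(0.033·RH+0.04·T) = 51.38 μm/a
  r_corr = 37.91 + 51.38 = 89.29 μm/a
Long-term exponent b (ISO 9224 Table 2, B1) = 0.523
  D(20) = 89.29 × 20^0.523 = 89.29 × 4.791 = 427.8 μm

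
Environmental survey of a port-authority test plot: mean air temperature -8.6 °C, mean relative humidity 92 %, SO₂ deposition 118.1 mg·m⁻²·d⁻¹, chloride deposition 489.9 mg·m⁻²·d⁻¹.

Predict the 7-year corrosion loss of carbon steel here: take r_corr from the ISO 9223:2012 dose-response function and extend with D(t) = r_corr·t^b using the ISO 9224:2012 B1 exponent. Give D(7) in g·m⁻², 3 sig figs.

carbon steel: f(T) = +0.150·(T−10) [T≤10 °C] = -2.7900
  Pd branch = 1.77·Pd^0.52·e^(0.02·RH+f) = 8.184 μm/a
  Sd branch = 0.102·Sd^0.62·e^(0.033·RH+0.04·T) = 70.08 μm/a
  sum: 8.184 + 70.08 → r_corr = 78.26 μm/a
Power-law: D(7) = r_corr · 7^0.523
  D(7) = 78.26 × 7^0.523 = 78.26 × 2.767 = 216.5 μm
  Mass loss = 216.5 μm × 7.85 g/cm³ = 1700 g·m⁻²

D(7) = 1.70e+03 g·m⁻²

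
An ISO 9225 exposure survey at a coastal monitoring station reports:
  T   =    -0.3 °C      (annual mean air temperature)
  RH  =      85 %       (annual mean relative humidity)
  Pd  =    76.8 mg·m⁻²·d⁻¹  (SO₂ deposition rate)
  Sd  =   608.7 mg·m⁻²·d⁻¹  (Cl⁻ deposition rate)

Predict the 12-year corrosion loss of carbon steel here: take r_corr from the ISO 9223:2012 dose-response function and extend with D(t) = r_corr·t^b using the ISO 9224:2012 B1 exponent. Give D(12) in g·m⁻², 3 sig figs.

D(12) = 3.12e+03 g·m⁻²

carbon steel: temperature factor f = +0.150·(-10.3) = -1.5450
  SO₂ term: 1.77·76.8^0.52·exp(0.02·85-1.5450) = 19.75
  Cl⁻ term: 0.102·608.7^0.62·exp(0.033·85+0.04·-0.3) = 88.7
  r_corr = 19.75 + 88.7 = 108.5 μm/a
Power-law: D(12) = r_corr · 12^0.523
  D(12) = 108.5 × 12^0.523 = 108.5 × 3.668 = 397.8 μm
  Mass loss = 397.8 μm × 7.85 g/cm³ = 3123 g·m⁻²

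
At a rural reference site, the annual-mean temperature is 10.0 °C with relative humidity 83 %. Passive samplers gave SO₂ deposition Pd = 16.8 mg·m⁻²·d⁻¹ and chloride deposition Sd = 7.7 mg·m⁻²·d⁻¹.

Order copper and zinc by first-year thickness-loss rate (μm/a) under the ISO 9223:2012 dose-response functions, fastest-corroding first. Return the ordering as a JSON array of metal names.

["zinc", "copper"]

copper: T≤10 °C ⇒ hinge +0.126·(10.0−10) = +0.0000
  sulphur-dioxide contribution → 1.478 μm/a
  chloride contribution → 0.5762 μm/a
  ⇒ r_corr(copper) = 2.054 μm/a
zinc: f(T) = +0.038·(T−10) [T≤10 °C] = +0.0000
  sulphur-dioxide contribution → 2.032 μm/a
  chloride contribution → 0.2546 μm/a
  ⇒ r_corr(zinc) = 2.286 μm/a
Ordering by μm/a: zinc (2.29) > copper (2.05)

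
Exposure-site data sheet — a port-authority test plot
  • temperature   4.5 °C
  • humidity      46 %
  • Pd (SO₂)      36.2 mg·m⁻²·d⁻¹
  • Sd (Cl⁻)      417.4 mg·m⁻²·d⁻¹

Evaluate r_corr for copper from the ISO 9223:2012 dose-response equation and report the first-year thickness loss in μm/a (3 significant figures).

r_corr = 0.443 μm/a

copper: temperature factor f = +0.126·(-5.5) = -0.6930
  Pd branch = 0.0053·Pd^0.26·e^(0.059·RH+f) = 0.1017 μm/a
  Sd branch = 0.01025·Sd^0.27·e^(0.036·RH+0.049·T) = 0.3414 μm/a
  r_corr = 0.1017 + 0.3414 = 0.4431 μm/a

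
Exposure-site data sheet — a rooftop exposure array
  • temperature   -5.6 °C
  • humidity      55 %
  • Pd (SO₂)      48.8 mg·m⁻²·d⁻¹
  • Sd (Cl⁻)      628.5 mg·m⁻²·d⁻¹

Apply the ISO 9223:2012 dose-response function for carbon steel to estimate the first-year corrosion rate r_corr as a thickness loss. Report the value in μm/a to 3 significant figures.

carbon steel: f(T) = +0.150·(T−10) [T≤10 °C] = -2.3400
  Pd branch = 1.77·Pd^0.52·e^(0.02·RH+f) = 3.867 μm/a
  Sd branch = 0.102·Sd^0.62·e^(0.033·RH+0.04·T) = 27.2 μm/a
  sum: 3.867 + 27.2 → r_corr = 31.06 μm/a

r_corr = 31.1 μm/a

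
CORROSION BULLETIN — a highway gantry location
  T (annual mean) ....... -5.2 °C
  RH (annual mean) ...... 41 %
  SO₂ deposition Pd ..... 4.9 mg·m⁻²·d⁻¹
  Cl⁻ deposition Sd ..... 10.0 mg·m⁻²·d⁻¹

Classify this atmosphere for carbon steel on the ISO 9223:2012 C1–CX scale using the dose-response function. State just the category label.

C2

carbon steel: T≤10 °C ⇒ hinge +0.150·(-5.2−10) = -2.2800
  SO₂ term: 1.77·4.9^0.52·exp(0.02·41-2.2800) = 0.9393
  Sd branch = 0.102·Sd^0.62·e^(0.033·RH+0.04·T) = 1.336 μm/a
  r_corr = 0.9393 + 1.336 = 2.275 μm/a
2.28 μm/a falls in (1.3, 25] for carbon steel → category C2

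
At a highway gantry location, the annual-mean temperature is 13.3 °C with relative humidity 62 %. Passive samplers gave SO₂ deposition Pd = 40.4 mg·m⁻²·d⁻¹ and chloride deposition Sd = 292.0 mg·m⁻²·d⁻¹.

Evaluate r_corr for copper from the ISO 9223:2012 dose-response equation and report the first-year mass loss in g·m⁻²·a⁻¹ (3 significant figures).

r_corr = 11.3 g·m⁻²·a⁻¹

copper: f(T) = -0.080·(T−10) [T>10 °C] = -0.2640
  sulphur-dioxide contribution → 0.413 μm/a
  chloride contribution → 0.8487 μm/a
  ⇒ r_corr(copper) = 1.262 μm/a
Convert to mass loss: 1.262 μm/a × 8.96 g/cm³ = 11.3 g·m⁻²·a⁻¹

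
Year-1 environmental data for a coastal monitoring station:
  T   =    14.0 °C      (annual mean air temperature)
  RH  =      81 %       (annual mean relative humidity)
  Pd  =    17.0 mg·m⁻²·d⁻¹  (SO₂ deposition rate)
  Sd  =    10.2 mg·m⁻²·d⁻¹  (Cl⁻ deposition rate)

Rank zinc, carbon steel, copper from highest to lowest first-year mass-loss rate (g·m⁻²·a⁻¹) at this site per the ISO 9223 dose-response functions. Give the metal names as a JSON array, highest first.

["carbon steel", "copper", "zinc"]

zinc: f(T) = -0.071·(T−10) [T>10 °C] = -0.2840
  sulphur-dioxide contribution → 1.402 μm/a
  chloride contribution → 0.4132 μm/a
  ⇒ r_corr(zinc) = 1.815 μm/a
  mass loss = 1.815 μm/a × 7.14 g/cm³ = 12.96 g·m⁻²·a⁻¹
carbon steel: f(T) = -0.054·(T−10) [T>10 °C] = -0.2160
  sulphur-dioxide contribution → 31.45 μm/a
  chloride contribution → 10.91 μm/a
  total first-year rate 42.36 μm/a
  mass loss = 42.36 μm/a × 7.85 g/cm³ = 332.5 g·m⁻²·a⁻¹
copper: T>10 °C ⇒ hinge -0.080·(14.0−10) = -0.3200
  sulphur-dioxide contribution → 0.9566 μm/a
  chloride contribution → 0.7037 μm/a
  total first-year rate 1.66 μm/a
  mass loss = 1.66 μm/a × 8.96 g/cm³ = 14.88 g·m⁻²·a⁻¹
Ordering by g·m⁻²·a⁻¹: carbon steel (333) > copper (14.9) > zinc (13)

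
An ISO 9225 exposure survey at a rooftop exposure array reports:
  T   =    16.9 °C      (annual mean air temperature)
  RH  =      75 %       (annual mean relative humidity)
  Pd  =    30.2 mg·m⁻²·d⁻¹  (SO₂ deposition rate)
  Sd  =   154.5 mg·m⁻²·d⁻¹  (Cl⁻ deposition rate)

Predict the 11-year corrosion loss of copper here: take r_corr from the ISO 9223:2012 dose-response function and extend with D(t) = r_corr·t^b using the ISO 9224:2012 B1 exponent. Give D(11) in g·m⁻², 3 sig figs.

D(11) = 87.8 g·m⁻²

copper: f(T) = -0.080·(T−10) [T>10 °C] = -0.5520
  sulphur-dioxide contribution → 0.6182 μm/a
  chloride contribution → 1.361 μm/a
  ⇒ r_corr(copper) = 1.98 μm/a
ISO 9224: D(t) = r_corr · t^b with b = 0.667 (copper, B1)
  D(11) = 1.98 × 11^0.667 = 1.98 × 4.95 = 9.799 μm
  Mass loss = 9.799 μm × 8.96 g/cm³ = 87.8 g·m⁻²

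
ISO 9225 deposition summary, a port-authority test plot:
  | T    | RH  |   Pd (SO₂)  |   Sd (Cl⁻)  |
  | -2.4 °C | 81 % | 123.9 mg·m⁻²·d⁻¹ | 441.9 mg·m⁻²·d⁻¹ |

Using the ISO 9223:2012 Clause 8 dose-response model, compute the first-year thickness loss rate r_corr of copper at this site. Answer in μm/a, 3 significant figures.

copper: f(T) = +0.126·(T−10) [T≤10 °C] = -1.5624
  sulphur-dioxide contribution → 0.4628 μm/a
  chloride contribution → 0.8715 μm/a
  total first-year rate 1.334 μm/a

r_corr = 1.33 μm/a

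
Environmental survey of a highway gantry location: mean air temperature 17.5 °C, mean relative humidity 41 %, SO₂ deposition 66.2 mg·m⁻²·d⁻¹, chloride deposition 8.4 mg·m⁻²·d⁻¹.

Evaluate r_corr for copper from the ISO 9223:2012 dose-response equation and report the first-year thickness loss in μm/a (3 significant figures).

copper: temperature factor f = -0.080·(7.5) = -0.6000
  Pd branch = 0.0053·Pd^0.26·e^(0.059·RH+f) = 0.0972 μm/a
  Sd branch = 0.01025·Sd^0.27·e^(0.036·RH+0.049·T) = 0.1878 μm/a
  sum: 0.0972 + 0.1878 → r_corr = 0.285 μm/a

r_corr = 0.285 μm/a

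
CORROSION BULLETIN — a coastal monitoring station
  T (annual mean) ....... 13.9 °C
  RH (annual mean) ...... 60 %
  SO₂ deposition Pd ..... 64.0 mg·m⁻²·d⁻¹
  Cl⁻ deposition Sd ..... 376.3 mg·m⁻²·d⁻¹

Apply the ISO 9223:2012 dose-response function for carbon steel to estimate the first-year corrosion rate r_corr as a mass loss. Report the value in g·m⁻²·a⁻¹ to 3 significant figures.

r_corr = 725 g·m⁻²·a⁻¹

carbon steel: temperature factor f = -0.054·(3.9) = -0.2106
  SO₂ term: 1.77·64.0^0.52·exp(0.02·60-0.2106) = 41.39
  Sd branch = 0.102·Sd^0.62·e^(0.033·RH+0.04·T) = 50.91 μm/a
  sum: 41.39 + 50.91 → r_corr = 92.3 μm/a
Convert to mass loss: 92.3 μm/a × 7.85 g/cm³ = 724.5 g·m⁻²·a⁻¹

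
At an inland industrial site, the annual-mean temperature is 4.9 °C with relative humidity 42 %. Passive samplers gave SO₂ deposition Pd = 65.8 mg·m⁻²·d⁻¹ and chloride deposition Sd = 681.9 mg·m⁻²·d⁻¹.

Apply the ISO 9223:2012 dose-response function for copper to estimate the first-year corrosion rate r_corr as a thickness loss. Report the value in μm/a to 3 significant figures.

copper: f(T) = +0.126·(T−10) [T≤10 °C] = -0.6426
  Pd branch = 0.0053·Pd^0.26·e^(0.059·RH+f) = 0.09865 μm/a
  Sd branch = 0.01025·Sd^0.27·e^(0.036·RH+0.049·T) = 0.3442 μm/a
  sum: 0.09865 + 0.3442 → r_corr = 0.4428 μm/a

r_corr = 0.443 μm/a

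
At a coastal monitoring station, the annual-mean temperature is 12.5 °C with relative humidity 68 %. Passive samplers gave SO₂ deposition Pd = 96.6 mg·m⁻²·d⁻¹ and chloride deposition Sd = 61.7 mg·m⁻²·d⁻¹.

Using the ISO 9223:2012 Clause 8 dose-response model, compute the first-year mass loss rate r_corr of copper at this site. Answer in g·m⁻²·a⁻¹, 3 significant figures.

r_corr = 13.0 g·m⁻²·a⁻¹

copper: temperature factor f = -0.080·(2.5) = -0.2000
  Pd branch = 0.0053·Pd^0.26·e^(0.059·RH+f) = 0.7869 μm/a
  Sd branch = 0.01025·Sd^0.27·e^(0.036·RH+0.049·T) = 0.6657 μm/a
  r_corr = 0.7869 + 0.6657 = 1.453 μm/a
Convert to mass loss: 1.453 μm/a × 8.96 g/cm³ = 13.01 g·m⁻²·a⁻¹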